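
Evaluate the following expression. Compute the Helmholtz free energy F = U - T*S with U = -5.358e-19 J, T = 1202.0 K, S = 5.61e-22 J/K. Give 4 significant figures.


Step 1: T*S = 1202.0 * 5.61e-22 = 6.743e-19 J
Step 2: F = U - T*S = -5.358e-19 - 6.743e-19
Step 3: F = -1.21e-18 J

-1.21e-18


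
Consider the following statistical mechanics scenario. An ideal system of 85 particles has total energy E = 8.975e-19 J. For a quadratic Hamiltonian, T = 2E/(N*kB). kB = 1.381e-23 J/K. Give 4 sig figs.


Step 1: Numerator = 2*E = 2*8.975e-19 = 1.795e-18 J
Step 2: Denominator = N*kB = 85*1.381e-23 = 1.174e-21
Step 3: T = 1.795e-18 / 1.174e-21 = 1529 K

1529


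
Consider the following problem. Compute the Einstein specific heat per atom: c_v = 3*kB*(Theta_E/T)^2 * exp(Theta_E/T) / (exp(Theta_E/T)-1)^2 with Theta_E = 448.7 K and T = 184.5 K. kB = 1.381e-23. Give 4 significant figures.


Step 1: x = Theta_E/T = 448.7/184.5 = 2.432
Step 2: x^2 = 5.915
Step 3: exp(x) = 11.38
Step 4: c_v = 3*1.381e-23*5.915*11.38/(11.38-1)^2 = 2.588e-23

2.588e-23


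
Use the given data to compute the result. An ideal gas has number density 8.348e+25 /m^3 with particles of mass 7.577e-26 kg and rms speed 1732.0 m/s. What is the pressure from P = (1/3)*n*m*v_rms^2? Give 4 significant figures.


Step 1: v_rms^2 = 1732.0^2 = 3e+06
Step 2: n*m = 8.348e+25*7.577e-26 = 6.325
Step 3: P = (1/3)*6.325*3e+06 = 6.325e+06 Pa

6.325e+06


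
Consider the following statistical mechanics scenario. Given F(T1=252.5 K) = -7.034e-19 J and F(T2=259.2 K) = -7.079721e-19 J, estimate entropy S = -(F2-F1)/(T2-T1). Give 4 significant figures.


Step 1: dF = F2 - F1 = -7.079721e-19 - (-7.034e-19) = -4.5721e-21 J
Step 2: dT = T2 - T1 = 259.2 - 252.5 = 6.7 K
Step 3: S = -dF/dT = -(-4.5721e-21)/6.7 = 6.824e-22 J/K

6.824e-22


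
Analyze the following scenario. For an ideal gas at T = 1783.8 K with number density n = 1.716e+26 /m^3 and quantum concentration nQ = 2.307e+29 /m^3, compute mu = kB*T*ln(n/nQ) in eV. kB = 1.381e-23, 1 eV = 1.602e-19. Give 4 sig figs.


Step 1: n/nQ = 1.716e+26/2.307e+29 = 0.0007438
Step 2: ln(n/nQ) = -7.204
Step 3: mu = kB*T*ln(n/nQ) = 2.463e-20*-7.204 = -1.775e-19 J
Step 4: Convert to eV: -1.775e-19/1.602e-19 = -1.108 eV

-1.108


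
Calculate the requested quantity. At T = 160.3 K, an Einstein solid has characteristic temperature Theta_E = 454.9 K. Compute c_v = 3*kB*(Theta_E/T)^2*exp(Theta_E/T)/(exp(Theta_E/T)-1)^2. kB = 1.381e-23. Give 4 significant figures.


Step 1: x = Theta_E/T = 454.9/160.3 = 2.838
Step 2: x^2 = 8.053
Step 3: exp(x) = 17.08
Step 4: c_v = 3*1.381e-23*8.053*17.08/(17.08-1)^2 = 2.204e-23

2.204e-23


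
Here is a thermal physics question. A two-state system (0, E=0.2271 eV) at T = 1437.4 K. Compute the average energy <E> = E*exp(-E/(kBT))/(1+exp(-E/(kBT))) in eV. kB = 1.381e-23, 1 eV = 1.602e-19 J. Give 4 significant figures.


Step 1: beta*E = 0.2271*1.602e-19/(1.381e-23*1437.4) = 1.833
Step 2: exp(-beta*E) = 0.16
Step 3: <E> = 0.2271*0.16/(1+0.16) = 0.03132 eV

0.03132


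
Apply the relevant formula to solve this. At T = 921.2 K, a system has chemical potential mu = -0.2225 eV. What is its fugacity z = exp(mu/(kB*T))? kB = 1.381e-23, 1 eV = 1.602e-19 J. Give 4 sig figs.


Step 1: Convert mu to Joules: -0.2225*1.602e-19 = -3.564e-20 J
Step 2: kB*T = 1.381e-23*921.2 = 1.272e-20 J
Step 3: mu/(kB*T) = -2.802
Step 4: z = exp(-2.802) = 0.0607

0.0607


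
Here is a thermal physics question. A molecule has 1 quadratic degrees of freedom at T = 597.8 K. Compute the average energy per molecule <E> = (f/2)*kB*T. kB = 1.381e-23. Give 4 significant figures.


Step 1: f/2 = 1/2 = 0.5
Step 2: kB*T = 1.381e-23 * 597.8 = 8.256e-21
Step 3: <E> = 0.5 * 8.256e-21 = 4.128e-21 J

4.128e-21


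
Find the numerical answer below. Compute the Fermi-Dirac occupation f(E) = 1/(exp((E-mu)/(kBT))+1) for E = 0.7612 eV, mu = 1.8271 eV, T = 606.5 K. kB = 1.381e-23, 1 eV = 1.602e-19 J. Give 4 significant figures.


Step 1: (E - mu) = 0.7612 - 1.8271 = -1.066 eV
Step 2: Convert: (E-mu)*eV = -1.708e-19 J
Step 3: x = (E-mu)*eV/(kB*T) = -20.39
Step 4: f = 1/(exp(-20.39)+1) = 1

1


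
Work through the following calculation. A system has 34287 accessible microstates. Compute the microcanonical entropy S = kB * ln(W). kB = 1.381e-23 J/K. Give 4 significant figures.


Step 1: ln(W) = ln(34287) = 10.44
Step 2: S = kB * ln(W) = 1.381e-23 * 10.44
Step 3: S = 1.442e-22 J/K

1.442e-22


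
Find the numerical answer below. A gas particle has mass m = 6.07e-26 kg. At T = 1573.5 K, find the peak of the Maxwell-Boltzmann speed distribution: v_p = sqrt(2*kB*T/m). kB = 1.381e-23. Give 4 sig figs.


Step 1: Numerator = 2*kB*T = 2*1.381e-23*1573.5 = 4.346e-20
Step 2: Ratio = 4.346e-20 / 6.07e-26 = 7.16e+05
Step 3: v_p = sqrt(7.16e+05) = 846.2 m/s

846.2


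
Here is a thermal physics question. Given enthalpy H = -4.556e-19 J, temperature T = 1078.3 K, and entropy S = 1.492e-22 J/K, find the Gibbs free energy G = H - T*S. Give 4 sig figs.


Step 1: T*S = 1078.3 * 1.492e-22 = 1.609e-19 J
Step 2: G = H - T*S = -4.556e-19 - 1.609e-19
Step 3: G = -6.165e-19 J

-6.165e-19


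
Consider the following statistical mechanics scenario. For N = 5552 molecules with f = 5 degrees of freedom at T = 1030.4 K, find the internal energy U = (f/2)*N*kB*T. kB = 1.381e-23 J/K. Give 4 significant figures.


Step 1: f/2 = 5/2 = 2.5
Step 2: N*kB*T = 5552*1.381e-23*1030.4 = 7.9e-17
Step 3: U = 2.5 * 7.9e-17 = 1.975e-16 J

1.975e-16


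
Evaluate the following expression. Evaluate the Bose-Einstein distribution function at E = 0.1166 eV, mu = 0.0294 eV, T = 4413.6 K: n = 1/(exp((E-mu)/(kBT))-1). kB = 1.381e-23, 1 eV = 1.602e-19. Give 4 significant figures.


Step 1: (E - mu) = 0.0872 eV
Step 2: x = (E-mu)*eV/(kB*T) = 0.0872*1.602e-19/(1.381e-23*4413.6) = 0.2292
Step 3: exp(x) = 1.258
Step 4: n = 1/(exp(x)-1) = 3.882

3.882


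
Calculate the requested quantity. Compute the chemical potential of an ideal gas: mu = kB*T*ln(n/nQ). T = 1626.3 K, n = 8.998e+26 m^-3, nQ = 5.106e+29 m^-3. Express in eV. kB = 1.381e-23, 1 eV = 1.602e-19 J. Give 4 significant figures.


Step 1: n/nQ = 8.998e+26/5.106e+29 = 0.001762
Step 2: ln(n/nQ) = -6.341
Step 3: mu = kB*T*ln(n/nQ) = 2.246e-20*-6.341 = -1.424e-19 J
Step 4: Convert to eV: -1.424e-19/1.602e-19 = -0.889 eV

-0.889


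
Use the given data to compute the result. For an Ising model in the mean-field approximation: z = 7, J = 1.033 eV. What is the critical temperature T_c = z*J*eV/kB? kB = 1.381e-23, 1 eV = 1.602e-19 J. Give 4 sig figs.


Step 1: z*J = 7*1.033 = 7.231 eV
Step 2: Convert to Joules: 7.231*1.602e-19 = 1.158e-18 J
Step 3: T_c = 1.158e-18 / 1.381e-23 = 8.388e+04 K

8.388e+04


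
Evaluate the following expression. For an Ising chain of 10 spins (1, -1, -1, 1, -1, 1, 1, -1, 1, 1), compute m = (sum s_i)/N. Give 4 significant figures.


Step 1: Count up spins (+1): 6, down spins (-1): 4
Step 2: Total magnetization M = 6 - 4 = 2
Step 3: m = M/N = 2/10 = 0.2

0.2


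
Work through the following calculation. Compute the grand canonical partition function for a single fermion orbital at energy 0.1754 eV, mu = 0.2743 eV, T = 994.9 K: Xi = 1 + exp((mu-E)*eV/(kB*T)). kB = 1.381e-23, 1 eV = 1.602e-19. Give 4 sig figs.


Step 1: (mu - E) = 0.2743 - 0.1754 = 0.0989 eV
Step 2: x = (mu-E)*eV/(kB*T) = 0.0989*1.602e-19/(1.381e-23*994.9) = 1.153
Step 3: exp(x) = 3.168
Step 4: Xi = 1 + 3.168 = 4.168

4.168


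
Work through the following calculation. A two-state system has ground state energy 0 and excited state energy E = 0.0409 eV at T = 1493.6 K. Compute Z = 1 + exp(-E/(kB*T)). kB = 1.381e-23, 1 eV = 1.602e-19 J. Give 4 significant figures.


Step 1: Compute beta*E = E*eV/(kB*T) = 0.0409*1.602e-19/(1.381e-23*1493.6) = 0.3177
Step 2: exp(-beta*E) = exp(-0.3177) = 0.7279
Step 3: Z = 1 + 0.7279 = 1.728

1.728


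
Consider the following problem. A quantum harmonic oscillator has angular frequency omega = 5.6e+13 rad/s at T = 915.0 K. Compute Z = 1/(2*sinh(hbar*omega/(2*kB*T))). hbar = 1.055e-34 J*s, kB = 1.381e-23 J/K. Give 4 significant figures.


Step 1: Compute x = hbar*omega/(kB*T) = 1.055e-34*5.6e+13/(1.381e-23*915.0) = 0.4675
Step 2: x/2 = 0.2338
Step 3: sinh(x/2) = 0.2359
Step 4: Z = 1/(2*0.2359) = 2.119

2.119


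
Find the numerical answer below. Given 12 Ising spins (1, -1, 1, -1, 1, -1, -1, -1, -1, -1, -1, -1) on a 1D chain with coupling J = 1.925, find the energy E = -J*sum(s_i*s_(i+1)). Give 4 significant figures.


Step 1: Nearest-neighbor products: -1, -1, -1, -1, -1, 1, 1, 1, 1, 1, 1
Step 2: Sum of products = 1
Step 3: E = -1.925 * 1 = -1.925

-1.925


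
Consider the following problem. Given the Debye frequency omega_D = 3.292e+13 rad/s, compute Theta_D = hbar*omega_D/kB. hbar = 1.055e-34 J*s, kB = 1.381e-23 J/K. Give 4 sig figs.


Step 1: hbar*omega_D = 1.055e-34 * 3.292e+13 = 3.473e-21 J
Step 2: Theta_D = 3.473e-21 / 1.381e-23
Step 3: Theta_D = 251.5 K

251.5


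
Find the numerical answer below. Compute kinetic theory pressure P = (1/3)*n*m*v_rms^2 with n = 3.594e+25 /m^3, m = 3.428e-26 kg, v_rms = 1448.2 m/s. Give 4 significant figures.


Step 1: v_rms^2 = 1448.2^2 = 2.097e+06
Step 2: n*m = 3.594e+25*3.428e-26 = 1.232
Step 3: P = (1/3)*1.232*2.097e+06 = 8.613e+05 Pa

8.613e+05


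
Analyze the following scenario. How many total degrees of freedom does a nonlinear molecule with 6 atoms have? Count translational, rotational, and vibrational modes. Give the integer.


Step 1: Translational DOF = 3
Step 2: Rotational DOF (nonlinear) = 3
Step 3: Vibrational DOF = 3*6 - 6 = 12
Step 4: Total = 3 + 3 + 12 = 18

18


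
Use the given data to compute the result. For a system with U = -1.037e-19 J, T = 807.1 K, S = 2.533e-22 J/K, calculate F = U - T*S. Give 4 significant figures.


Step 1: T*S = 807.1 * 2.533e-22 = 2.044e-19 J
Step 2: F = U - T*S = -1.037e-19 - 2.044e-19
Step 3: F = -3.081e-19 J

-3.081e-19


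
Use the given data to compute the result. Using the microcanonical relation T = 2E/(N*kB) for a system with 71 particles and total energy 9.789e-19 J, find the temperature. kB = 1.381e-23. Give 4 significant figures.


Step 1: Numerator = 2*E = 2*9.789e-19 = 1.958e-18 J
Step 2: Denominator = N*kB = 71*1.381e-23 = 9.805e-22
Step 3: T = 1.958e-18 / 9.805e-22 = 1997 K

1997


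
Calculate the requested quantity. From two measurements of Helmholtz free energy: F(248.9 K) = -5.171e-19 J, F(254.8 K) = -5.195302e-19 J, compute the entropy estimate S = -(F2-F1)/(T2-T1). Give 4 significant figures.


Step 1: dF = F2 - F1 = -5.195302e-19 - (-5.171e-19) = -2.4302e-21 J
Step 2: dT = T2 - T1 = 254.8 - 248.9 = 5.9 K
Step 3: S = -dF/dT = -(-2.4302e-21)/5.9 = 4.119e-22 J/K

4.119e-22


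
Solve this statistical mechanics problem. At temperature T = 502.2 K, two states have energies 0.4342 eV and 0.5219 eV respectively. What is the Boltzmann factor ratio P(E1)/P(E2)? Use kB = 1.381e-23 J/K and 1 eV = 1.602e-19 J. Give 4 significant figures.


Step 1: Compute energy difference dE = E1 - E2 = 0.4342 - 0.5219 = -0.0877 eV
Step 2: Convert to Joules: dE_J = -0.0877 * 1.602e-19 = -1.405e-20 J
Step 3: Compute exponent = -dE_J / (kB * T) = -(-1.405e-20) / (1.381e-23 * 502.2) = 2.026
Step 4: P(E1)/P(E2) = exp(2.026) = 7.582

7.582


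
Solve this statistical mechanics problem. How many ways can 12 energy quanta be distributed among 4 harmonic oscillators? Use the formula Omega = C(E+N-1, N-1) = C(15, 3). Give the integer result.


Step 1: Use binomial coefficient C(15, 3)
Step 2: Numerator = 15! / 12!
Step 3: Denominator = 3!
Step 4: Omega = 455

455


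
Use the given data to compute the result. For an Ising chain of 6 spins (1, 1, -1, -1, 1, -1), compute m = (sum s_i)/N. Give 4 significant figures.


Step 1: Count up spins (+1): 3, down spins (-1): 3
Step 2: Total magnetization M = 3 - 3 = 0
Step 3: m = M/N = 0/6 = 0

0


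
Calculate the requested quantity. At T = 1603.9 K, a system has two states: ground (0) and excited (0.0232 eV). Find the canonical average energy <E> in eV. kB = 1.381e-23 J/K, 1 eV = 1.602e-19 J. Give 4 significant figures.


Step 1: beta*E = 0.0232*1.602e-19/(1.381e-23*1603.9) = 0.1678
Step 2: exp(-beta*E) = 0.8455
Step 3: <E> = 0.0232*0.8455/(1+0.8455) = 0.01063 eV

0.01063


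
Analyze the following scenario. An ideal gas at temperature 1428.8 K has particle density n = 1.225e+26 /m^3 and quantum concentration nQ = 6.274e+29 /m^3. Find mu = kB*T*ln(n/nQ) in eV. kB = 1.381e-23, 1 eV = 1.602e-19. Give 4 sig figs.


Step 1: n/nQ = 1.225e+26/6.274e+29 = 0.0001953
Step 2: ln(n/nQ) = -8.541
Step 3: mu = kB*T*ln(n/nQ) = 1.973e-20*-8.541 = -1.685e-19 J
Step 4: Convert to eV: -1.685e-19/1.602e-19 = -1.052 eV

-1.052


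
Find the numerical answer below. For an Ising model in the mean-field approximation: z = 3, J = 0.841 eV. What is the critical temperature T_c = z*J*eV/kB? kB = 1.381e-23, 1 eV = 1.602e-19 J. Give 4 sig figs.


Step 1: z*J = 3*0.841 = 2.523 eV
Step 2: Convert to Joules: 2.523*1.602e-19 = 4.042e-19 J
Step 3: T_c = 4.042e-19 / 1.381e-23 = 2.927e+04 K

2.927e+04


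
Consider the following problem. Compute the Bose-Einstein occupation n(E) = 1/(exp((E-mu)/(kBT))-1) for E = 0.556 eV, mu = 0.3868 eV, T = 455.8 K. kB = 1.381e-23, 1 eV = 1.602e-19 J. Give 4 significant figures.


Step 1: (E - mu) = 0.1692 eV
Step 2: x = (E-mu)*eV/(kB*T) = 0.1692*1.602e-19/(1.381e-23*455.8) = 4.306
Step 3: exp(x) = 74.16
Step 4: n = 1/(exp(x)-1) = 0.01367

0.01367


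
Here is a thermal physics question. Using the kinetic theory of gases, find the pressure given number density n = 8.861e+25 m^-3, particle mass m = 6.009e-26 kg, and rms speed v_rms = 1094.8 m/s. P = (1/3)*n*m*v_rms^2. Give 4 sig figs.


Step 1: v_rms^2 = 1094.8^2 = 1.199e+06
Step 2: n*m = 8.861e+25*6.009e-26 = 5.325
Step 3: P = (1/3)*5.325*1.199e+06 = 2.127e+06 Pa

2.127e+06


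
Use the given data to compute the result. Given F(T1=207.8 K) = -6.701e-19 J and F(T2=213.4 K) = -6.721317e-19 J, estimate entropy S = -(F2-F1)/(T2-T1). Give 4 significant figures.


Step 1: dF = F2 - F1 = -6.721317e-19 - (-6.701e-19) = -2.0317e-21 J
Step 2: dT = T2 - T1 = 213.4 - 207.8 = 5.6 K
Step 3: S = -dF/dT = -(-2.0317e-21)/5.6 = 3.628e-22 J/K

3.628e-22


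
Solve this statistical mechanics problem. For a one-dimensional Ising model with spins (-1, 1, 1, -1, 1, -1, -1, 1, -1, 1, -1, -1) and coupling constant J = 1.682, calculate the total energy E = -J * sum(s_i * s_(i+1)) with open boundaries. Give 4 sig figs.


Step 1: Nearest-neighbor products: -1, 1, -1, -1, -1, 1, -1, -1, -1, -1, 1
Step 2: Sum of products = -5
Step 3: E = -1.682 * -5 = 8.41

8.41


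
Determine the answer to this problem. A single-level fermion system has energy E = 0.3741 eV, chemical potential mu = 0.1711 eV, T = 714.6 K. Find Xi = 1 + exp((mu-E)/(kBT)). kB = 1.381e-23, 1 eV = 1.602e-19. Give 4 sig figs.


Step 1: (mu - E) = 0.1711 - 0.3741 = -0.203 eV
Step 2: x = (mu-E)*eV/(kB*T) = -0.203*1.602e-19/(1.381e-23*714.6) = -3.295
Step 3: exp(x) = 0.03705
Step 4: Xi = 1 + 0.03705 = 1.037

1.037


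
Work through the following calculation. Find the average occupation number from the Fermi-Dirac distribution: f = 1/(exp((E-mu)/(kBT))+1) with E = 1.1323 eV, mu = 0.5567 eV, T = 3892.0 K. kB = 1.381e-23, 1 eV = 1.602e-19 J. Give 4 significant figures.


Step 1: (E - mu) = 1.1323 - 0.5567 = 0.5756 eV
Step 2: Convert: (E-mu)*eV = 9.221e-20 J
Step 3: x = (E-mu)*eV/(kB*T) = 1.716
Step 4: f = 1/(exp(1.716)+1) = 0.1524

0.1524


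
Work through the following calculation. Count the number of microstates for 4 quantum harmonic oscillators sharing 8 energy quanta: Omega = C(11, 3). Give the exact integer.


Step 1: Use binomial coefficient C(11, 3)
Step 2: Numerator = 11! / 8!
Step 3: Denominator = 3!
Step 4: Omega = 165

165


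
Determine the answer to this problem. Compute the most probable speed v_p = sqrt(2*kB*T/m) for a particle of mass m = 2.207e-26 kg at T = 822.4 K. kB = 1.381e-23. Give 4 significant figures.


Step 1: Numerator = 2*kB*T = 2*1.381e-23*822.4 = 2.271e-20
Step 2: Ratio = 2.271e-20 / 2.207e-26 = 1.029e+06
Step 3: v_p = sqrt(1.029e+06) = 1015 m/s

1015


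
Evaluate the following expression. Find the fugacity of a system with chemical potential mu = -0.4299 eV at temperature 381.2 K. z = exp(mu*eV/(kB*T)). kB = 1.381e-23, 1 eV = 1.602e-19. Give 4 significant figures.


Step 1: Convert mu to Joules: -0.4299*1.602e-19 = -6.887e-20 J
Step 2: kB*T = 1.381e-23*381.2 = 5.264e-21 J
Step 3: mu/(kB*T) = -13.08
Step 4: z = exp(-13.08) = 2.082e-06

2.082e-06


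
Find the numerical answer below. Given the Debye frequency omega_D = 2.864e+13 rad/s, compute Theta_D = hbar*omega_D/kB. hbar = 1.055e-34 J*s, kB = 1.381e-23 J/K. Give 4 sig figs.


Step 1: hbar*omega_D = 1.055e-34 * 2.864e+13 = 3.022e-21 J
Step 2: Theta_D = 3.022e-21 / 1.381e-23
Step 3: Theta_D = 218.8 K

218.8


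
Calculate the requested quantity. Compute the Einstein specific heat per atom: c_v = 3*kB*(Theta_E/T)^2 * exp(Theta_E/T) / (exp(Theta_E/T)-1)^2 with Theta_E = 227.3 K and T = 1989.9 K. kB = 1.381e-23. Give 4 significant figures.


Step 1: x = Theta_E/T = 227.3/1989.9 = 0.1142
Step 2: x^2 = 0.01305
Step 3: exp(x) = 1.121
Step 4: c_v = 3*1.381e-23*0.01305*1.121/(1.121-1)^2 = 4.138e-23

4.138e-23


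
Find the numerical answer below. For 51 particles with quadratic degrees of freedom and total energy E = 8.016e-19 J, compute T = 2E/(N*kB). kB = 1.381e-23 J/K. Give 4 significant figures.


Step 1: Numerator = 2*E = 2*8.016e-19 = 1.603e-18 J
Step 2: Denominator = N*kB = 51*1.381e-23 = 7.043e-22
Step 3: T = 1.603e-18 / 7.043e-22 = 2276 K

2276


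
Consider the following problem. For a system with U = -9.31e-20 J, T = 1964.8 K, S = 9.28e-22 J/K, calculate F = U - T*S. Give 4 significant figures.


Step 1: T*S = 1964.8 * 9.28e-22 = 1.823e-18 J
Step 2: F = U - T*S = -9.31e-20 - 1.823e-18
Step 3: F = -1.916e-18 J

-1.916e-18


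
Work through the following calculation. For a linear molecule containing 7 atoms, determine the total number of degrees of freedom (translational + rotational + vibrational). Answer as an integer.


Step 1: Translational DOF = 3
Step 2: Rotational DOF (linear) = 2
Step 3: Vibrational DOF = 3*7 - 5 = 16
Step 4: Total = 3 + 2 + 16 = 21

21


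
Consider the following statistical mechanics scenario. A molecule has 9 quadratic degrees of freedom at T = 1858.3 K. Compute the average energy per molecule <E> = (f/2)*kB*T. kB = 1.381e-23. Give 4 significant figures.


Step 1: f/2 = 9/2 = 4.5
Step 2: kB*T = 1.381e-23 * 1858.3 = 2.566e-20
Step 3: <E> = 4.5 * 2.566e-20 = 1.155e-19 J

1.155e-19


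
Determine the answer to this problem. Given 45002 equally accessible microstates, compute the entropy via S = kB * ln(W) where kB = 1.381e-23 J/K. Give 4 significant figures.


Step 1: ln(W) = ln(45002) = 10.71
Step 2: S = kB * ln(W) = 1.381e-23 * 10.71
Step 3: S = 1.48e-22 J/K

1.48e-22


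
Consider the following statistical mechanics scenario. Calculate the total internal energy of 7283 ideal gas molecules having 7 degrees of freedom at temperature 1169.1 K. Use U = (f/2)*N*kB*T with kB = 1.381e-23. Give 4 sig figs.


Step 1: f/2 = 7/2 = 3.5
Step 2: N*kB*T = 7283*1.381e-23*1169.1 = 1.176e-16
Step 3: U = 3.5 * 1.176e-16 = 4.116e-16 J

4.116e-16


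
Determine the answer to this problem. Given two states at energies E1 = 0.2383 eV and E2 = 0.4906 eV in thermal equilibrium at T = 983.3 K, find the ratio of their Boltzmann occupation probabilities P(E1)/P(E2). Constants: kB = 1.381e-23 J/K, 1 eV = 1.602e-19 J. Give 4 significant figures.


Step 1: Compute energy difference dE = E1 - E2 = 0.2383 - 0.4906 = -0.2523 eV
Step 2: Convert to Joules: dE_J = -0.2523 * 1.602e-19 = -4.042e-20 J
Step 3: Compute exponent = -dE_J / (kB * T) = -(-4.042e-20) / (1.381e-23 * 983.3) = 2.976
Step 4: P(E1)/P(E2) = exp(2.976) = 19.62

19.62


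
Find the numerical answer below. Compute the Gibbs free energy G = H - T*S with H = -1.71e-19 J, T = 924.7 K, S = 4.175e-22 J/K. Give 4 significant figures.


Step 1: T*S = 924.7 * 4.175e-22 = 3.861e-19 J
Step 2: G = H - T*S = -1.71e-19 - 3.861e-19
Step 3: G = -5.571e-19 J

-5.571e-19


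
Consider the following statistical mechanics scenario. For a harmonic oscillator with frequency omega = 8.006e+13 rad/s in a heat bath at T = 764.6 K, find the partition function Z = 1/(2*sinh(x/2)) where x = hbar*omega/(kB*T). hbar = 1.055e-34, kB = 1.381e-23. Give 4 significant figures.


Step 1: Compute x = hbar*omega/(kB*T) = 1.055e-34*8.006e+13/(1.381e-23*764.6) = 0.7999
Step 2: x/2 = 0.4
Step 3: sinh(x/2) = 0.4107
Step 4: Z = 1/(2*0.4107) = 1.217

1.217


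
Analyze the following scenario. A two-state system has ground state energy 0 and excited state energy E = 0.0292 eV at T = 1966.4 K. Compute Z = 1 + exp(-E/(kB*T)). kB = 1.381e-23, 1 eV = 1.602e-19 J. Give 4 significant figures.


Step 1: Compute beta*E = E*eV/(kB*T) = 0.0292*1.602e-19/(1.381e-23*1966.4) = 0.1723
Step 2: exp(-beta*E) = exp(-0.1723) = 0.8418
Step 3: Z = 1 + 0.8418 = 1.842

1.842


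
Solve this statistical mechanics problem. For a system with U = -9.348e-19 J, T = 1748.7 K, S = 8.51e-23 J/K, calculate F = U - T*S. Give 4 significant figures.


Step 1: T*S = 1748.7 * 8.51e-23 = 1.488e-19 J
Step 2: F = U - T*S = -9.348e-19 - 1.488e-19
Step 3: F = -1.084e-18 J

-1.084e-18


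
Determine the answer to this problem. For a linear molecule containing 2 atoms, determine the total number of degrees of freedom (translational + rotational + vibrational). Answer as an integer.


Step 1: Translational DOF = 3
Step 2: Rotational DOF (linear) = 2
Step 3: Vibrational DOF = 3*2 - 5 = 1
Step 4: Total = 3 + 2 + 1 = 6

6


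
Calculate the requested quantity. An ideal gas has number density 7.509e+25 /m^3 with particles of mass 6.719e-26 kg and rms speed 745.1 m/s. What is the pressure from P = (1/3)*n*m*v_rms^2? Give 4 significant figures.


Step 1: v_rms^2 = 745.1^2 = 5.552e+05
Step 2: n*m = 7.509e+25*6.719e-26 = 5.045
Step 3: P = (1/3)*5.045*5.552e+05 = 9.337e+05 Pa

9.337e+05


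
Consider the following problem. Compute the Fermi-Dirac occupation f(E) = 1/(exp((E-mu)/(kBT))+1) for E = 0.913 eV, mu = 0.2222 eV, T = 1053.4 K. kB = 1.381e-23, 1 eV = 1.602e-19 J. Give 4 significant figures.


Step 1: (E - mu) = 0.913 - 0.2222 = 0.6908 eV
Step 2: Convert: (E-mu)*eV = 1.107e-19 J
Step 3: x = (E-mu)*eV/(kB*T) = 7.607
Step 4: f = 1/(exp(7.607)+1) = 0.0004966

0.0004966


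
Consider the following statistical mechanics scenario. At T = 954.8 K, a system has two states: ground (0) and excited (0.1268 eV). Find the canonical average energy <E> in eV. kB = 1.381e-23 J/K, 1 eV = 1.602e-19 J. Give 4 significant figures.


Step 1: beta*E = 0.1268*1.602e-19/(1.381e-23*954.8) = 1.541
Step 2: exp(-beta*E) = 0.2143
Step 3: <E> = 0.1268*0.2143/(1+0.2143) = 0.02237 eV

0.02237


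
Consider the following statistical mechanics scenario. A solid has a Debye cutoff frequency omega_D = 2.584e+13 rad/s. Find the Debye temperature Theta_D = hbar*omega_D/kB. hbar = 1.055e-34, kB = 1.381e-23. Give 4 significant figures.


Step 1: hbar*omega_D = 1.055e-34 * 2.584e+13 = 2.726e-21 J
Step 2: Theta_D = 2.726e-21 / 1.381e-23
Step 3: Theta_D = 197.4 K

197.4


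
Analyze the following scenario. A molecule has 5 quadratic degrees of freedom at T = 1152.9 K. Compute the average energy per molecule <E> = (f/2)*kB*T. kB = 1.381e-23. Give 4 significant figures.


Step 1: f/2 = 5/2 = 2.5
Step 2: kB*T = 1.381e-23 * 1152.9 = 1.592e-20
Step 3: <E> = 2.5 * 1.592e-20 = 3.98e-20 J

3.98e-20


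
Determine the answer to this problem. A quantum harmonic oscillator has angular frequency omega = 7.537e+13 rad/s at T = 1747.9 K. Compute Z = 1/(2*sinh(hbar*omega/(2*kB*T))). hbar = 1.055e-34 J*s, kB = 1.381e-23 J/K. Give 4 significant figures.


Step 1: Compute x = hbar*omega/(kB*T) = 1.055e-34*7.537e+13/(1.381e-23*1747.9) = 0.3294
Step 2: x/2 = 0.1647
Step 3: sinh(x/2) = 0.1655
Step 4: Z = 1/(2*0.1655) = 3.022

3.022


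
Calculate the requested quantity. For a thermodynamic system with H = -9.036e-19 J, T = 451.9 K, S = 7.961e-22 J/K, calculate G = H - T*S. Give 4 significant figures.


Step 1: T*S = 451.9 * 7.961e-22 = 3.598e-19 J
Step 2: G = H - T*S = -9.036e-19 - 3.598e-19
Step 3: G = -1.263e-18 J

-1.263e-18


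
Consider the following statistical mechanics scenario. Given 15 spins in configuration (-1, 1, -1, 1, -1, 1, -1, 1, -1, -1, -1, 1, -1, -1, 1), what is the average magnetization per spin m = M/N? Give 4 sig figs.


Step 1: Count up spins (+1): 6, down spins (-1): 9
Step 2: Total magnetization M = 6 - 9 = -3
Step 3: m = M/N = -3/15 = -0.2

-0.2


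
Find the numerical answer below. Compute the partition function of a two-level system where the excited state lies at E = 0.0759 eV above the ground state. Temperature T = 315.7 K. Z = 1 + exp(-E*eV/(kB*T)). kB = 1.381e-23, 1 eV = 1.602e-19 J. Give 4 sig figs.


Step 1: Compute beta*E = E*eV/(kB*T) = 0.0759*1.602e-19/(1.381e-23*315.7) = 2.789
Step 2: exp(-beta*E) = exp(-2.789) = 0.06149
Step 3: Z = 1 + 0.06149 = 1.061

1.061


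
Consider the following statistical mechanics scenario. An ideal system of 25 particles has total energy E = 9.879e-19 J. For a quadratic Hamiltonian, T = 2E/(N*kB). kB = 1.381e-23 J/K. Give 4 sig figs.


Step 1: Numerator = 2*E = 2*9.879e-19 = 1.976e-18 J
Step 2: Denominator = N*kB = 25*1.381e-23 = 3.452e-22
Step 3: T = 1.976e-18 / 3.452e-22 = 5723 K

5723


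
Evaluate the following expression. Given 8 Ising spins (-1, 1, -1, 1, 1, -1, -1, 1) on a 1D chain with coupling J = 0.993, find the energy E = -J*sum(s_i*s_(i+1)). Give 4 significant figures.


Step 1: Nearest-neighbor products: -1, -1, -1, 1, -1, 1, -1
Step 2: Sum of products = -3
Step 3: E = -0.993 * -3 = 2.979

2.979


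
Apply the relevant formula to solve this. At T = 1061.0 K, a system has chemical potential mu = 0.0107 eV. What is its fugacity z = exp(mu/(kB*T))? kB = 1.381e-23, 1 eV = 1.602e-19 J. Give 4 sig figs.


Step 1: Convert mu to Joules: 0.0107*1.602e-19 = 1.714e-21 J
Step 2: kB*T = 1.381e-23*1061.0 = 1.465e-20 J
Step 3: mu/(kB*T) = 0.117
Step 4: z = exp(0.117) = 1.124

1.124


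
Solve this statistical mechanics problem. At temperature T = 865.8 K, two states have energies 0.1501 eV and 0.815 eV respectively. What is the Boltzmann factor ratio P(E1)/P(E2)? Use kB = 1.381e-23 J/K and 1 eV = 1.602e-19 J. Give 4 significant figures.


Step 1: Compute energy difference dE = E1 - E2 = 0.1501 - 0.815 = -0.6649 eV
Step 2: Convert to Joules: dE_J = -0.6649 * 1.602e-19 = -1.065e-19 J
Step 3: Compute exponent = -dE_J / (kB * T) = -(-1.065e-19) / (1.381e-23 * 865.8) = 8.909
Step 4: P(E1)/P(E2) = exp(8.909) = 7395

7395


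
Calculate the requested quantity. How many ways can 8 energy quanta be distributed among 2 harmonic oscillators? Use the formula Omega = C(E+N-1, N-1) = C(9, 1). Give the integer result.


Step 1: Use binomial coefficient C(9, 1)
Step 2: Numerator = 9! / 8!
Step 3: Denominator = 1!
Step 4: Omega = 9

9


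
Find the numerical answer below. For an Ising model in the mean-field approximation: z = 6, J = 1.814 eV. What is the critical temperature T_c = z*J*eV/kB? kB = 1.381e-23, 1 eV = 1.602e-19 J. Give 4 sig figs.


Step 1: z*J = 6*1.814 = 10.88 eV
Step 2: Convert to Joules: 10.88*1.602e-19 = 1.744e-18 J
Step 3: T_c = 1.744e-18 / 1.381e-23 = 1.263e+05 K

1.263e+05


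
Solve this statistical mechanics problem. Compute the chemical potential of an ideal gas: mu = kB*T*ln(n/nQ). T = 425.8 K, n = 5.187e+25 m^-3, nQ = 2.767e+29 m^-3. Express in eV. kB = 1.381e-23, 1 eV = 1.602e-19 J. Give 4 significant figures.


Step 1: n/nQ = 5.187e+25/2.767e+29 = 0.0001875
Step 2: ln(n/nQ) = -8.582
Step 3: mu = kB*T*ln(n/nQ) = 5.88e-21*-8.582 = -5.046e-20 J
Step 4: Convert to eV: -5.046e-20/1.602e-19 = -0.315 eV

-0.315


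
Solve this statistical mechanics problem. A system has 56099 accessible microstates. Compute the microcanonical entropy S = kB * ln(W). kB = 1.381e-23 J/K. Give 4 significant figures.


Step 1: ln(W) = ln(56099) = 10.93
Step 2: S = kB * ln(W) = 1.381e-23 * 10.93
Step 3: S = 1.51e-22 J/K

1.51e-22


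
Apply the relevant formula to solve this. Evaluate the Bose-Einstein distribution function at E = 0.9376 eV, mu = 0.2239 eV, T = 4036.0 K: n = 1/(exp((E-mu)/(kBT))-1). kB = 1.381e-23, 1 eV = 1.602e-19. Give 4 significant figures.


Step 1: (E - mu) = 0.7137 eV
Step 2: x = (E-mu)*eV/(kB*T) = 0.7137*1.602e-19/(1.381e-23*4036.0) = 2.051
Step 3: exp(x) = 7.778
Step 4: n = 1/(exp(x)-1) = 0.1475

0.1475


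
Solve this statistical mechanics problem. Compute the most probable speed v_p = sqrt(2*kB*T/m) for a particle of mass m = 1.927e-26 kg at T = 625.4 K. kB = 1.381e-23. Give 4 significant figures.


Step 1: Numerator = 2*kB*T = 2*1.381e-23*625.4 = 1.727e-20
Step 2: Ratio = 1.727e-20 / 1.927e-26 = 8.964e+05
Step 3: v_p = sqrt(8.964e+05) = 946.8 m/s

946.8


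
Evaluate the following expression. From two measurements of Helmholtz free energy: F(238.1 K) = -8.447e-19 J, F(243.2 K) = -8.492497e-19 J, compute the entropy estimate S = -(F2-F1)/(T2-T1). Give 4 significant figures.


Step 1: dF = F2 - F1 = -8.492497e-19 - (-8.447e-19) = -4.5497e-21 J
Step 2: dT = T2 - T1 = 243.2 - 238.1 = 5.1 K
Step 3: S = -dF/dT = -(-4.5497e-21)/5.1 = 8.921e-22 J/K

8.921e-22


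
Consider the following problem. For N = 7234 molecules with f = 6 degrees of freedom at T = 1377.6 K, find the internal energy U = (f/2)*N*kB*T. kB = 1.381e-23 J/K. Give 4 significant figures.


Step 1: f/2 = 6/2 = 3.0
Step 2: N*kB*T = 7234*1.381e-23*1377.6 = 1.376e-16
Step 3: U = 3.0 * 1.376e-16 = 4.129e-16 J

4.129e-16


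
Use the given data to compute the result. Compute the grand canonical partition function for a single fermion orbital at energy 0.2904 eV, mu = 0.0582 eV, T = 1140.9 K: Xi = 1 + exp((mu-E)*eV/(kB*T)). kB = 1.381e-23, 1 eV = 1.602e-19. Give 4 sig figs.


Step 1: (mu - E) = 0.0582 - 0.2904 = -0.2322 eV
Step 2: x = (mu-E)*eV/(kB*T) = -0.2322*1.602e-19/(1.381e-23*1140.9) = -2.361
Step 3: exp(x) = 0.09433
Step 4: Xi = 1 + 0.09433 = 1.094

1.094


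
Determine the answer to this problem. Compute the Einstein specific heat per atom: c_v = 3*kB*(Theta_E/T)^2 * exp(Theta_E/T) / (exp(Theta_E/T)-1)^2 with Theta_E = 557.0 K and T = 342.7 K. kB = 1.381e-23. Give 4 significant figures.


Step 1: x = Theta_E/T = 557.0/342.7 = 1.625
Step 2: x^2 = 2.642
Step 3: exp(x) = 5.08
Step 4: c_v = 3*1.381e-23*2.642*5.08/(5.08-1)^2 = 3.34e-23

3.34e-23


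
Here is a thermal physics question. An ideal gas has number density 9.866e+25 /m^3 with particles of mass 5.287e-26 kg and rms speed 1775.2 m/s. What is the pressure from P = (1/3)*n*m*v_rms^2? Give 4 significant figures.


Step 1: v_rms^2 = 1775.2^2 = 3.151e+06
Step 2: n*m = 9.866e+25*5.287e-26 = 5.216
Step 3: P = (1/3)*5.216*3.151e+06 = 5.479e+06 Pa

5.479e+06


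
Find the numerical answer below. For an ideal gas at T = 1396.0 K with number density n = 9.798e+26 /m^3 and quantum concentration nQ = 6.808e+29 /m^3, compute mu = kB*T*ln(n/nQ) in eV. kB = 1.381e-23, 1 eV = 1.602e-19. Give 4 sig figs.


Step 1: n/nQ = 9.798e+26/6.808e+29 = 0.001439
Step 2: ln(n/nQ) = -6.544
Step 3: mu = kB*T*ln(n/nQ) = 1.928e-20*-6.544 = -1.262e-19 J
Step 4: Convert to eV: -1.262e-19/1.602e-19 = -0.7875 eV

-0.7875


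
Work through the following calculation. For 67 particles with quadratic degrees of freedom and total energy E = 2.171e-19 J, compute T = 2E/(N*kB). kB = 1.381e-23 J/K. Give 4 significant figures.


Step 1: Numerator = 2*E = 2*2.171e-19 = 4.342e-19 J
Step 2: Denominator = N*kB = 67*1.381e-23 = 9.253e-22
Step 3: T = 4.342e-19 / 9.253e-22 = 469.3 K

469.3


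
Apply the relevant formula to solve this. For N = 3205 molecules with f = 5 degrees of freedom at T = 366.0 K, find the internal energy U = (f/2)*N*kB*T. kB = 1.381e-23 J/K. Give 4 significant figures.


Step 1: f/2 = 5/2 = 2.5
Step 2: N*kB*T = 3205*1.381e-23*366.0 = 1.62e-17
Step 3: U = 2.5 * 1.62e-17 = 4.05e-17 J

4.05e-17


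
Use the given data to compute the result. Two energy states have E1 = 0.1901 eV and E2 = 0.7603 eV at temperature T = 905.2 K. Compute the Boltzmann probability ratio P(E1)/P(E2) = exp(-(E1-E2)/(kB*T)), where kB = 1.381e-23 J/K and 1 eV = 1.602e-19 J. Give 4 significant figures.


Step 1: Compute energy difference dE = E1 - E2 = 0.1901 - 0.7603 = -0.5702 eV
Step 2: Convert to Joules: dE_J = -0.5702 * 1.602e-19 = -9.135e-20 J
Step 3: Compute exponent = -dE_J / (kB * T) = -(-9.135e-20) / (1.381e-23 * 905.2) = 7.307
Step 4: P(E1)/P(E2) = exp(7.307) = 1491

1491


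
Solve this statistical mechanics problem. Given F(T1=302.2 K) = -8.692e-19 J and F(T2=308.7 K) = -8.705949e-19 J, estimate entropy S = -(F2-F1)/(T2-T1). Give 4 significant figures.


Step 1: dF = F2 - F1 = -8.705949e-19 - (-8.692e-19) = -1.3949e-21 J
Step 2: dT = T2 - T1 = 308.7 - 302.2 = 6.5 K
Step 3: S = -dF/dT = -(-1.3949e-21)/6.5 = 2.146e-22 J/K

2.146e-22


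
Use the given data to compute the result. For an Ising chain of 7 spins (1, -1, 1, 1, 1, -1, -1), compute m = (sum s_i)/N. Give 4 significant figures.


Step 1: Count up spins (+1): 4, down spins (-1): 3
Step 2: Total magnetization M = 4 - 3 = 1
Step 3: m = M/N = 1/7 = 0.1429

0.1429


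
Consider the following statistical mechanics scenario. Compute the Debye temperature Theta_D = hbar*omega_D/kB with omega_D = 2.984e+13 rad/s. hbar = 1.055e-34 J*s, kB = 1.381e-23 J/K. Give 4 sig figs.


Step 1: hbar*omega_D = 1.055e-34 * 2.984e+13 = 3.148e-21 J
Step 2: Theta_D = 3.148e-21 / 1.381e-23
Step 3: Theta_D = 228 K

228


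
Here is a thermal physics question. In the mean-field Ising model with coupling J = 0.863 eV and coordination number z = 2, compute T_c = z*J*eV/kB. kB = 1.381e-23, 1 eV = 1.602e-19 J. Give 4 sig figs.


Step 1: z*J = 2*0.863 = 1.726 eV
Step 2: Convert to Joules: 1.726*1.602e-19 = 2.765e-19 J
Step 3: T_c = 2.765e-19 / 1.381e-23 = 2.002e+04 K

2.002e+04


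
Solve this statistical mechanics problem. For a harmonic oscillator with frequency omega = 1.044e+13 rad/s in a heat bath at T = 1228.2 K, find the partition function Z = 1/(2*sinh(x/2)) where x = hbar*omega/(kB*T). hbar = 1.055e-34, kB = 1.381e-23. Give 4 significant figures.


Step 1: Compute x = hbar*omega/(kB*T) = 1.055e-34*1.044e+13/(1.381e-23*1228.2) = 0.06494
Step 2: x/2 = 0.03247
Step 3: sinh(x/2) = 0.03247
Step 4: Z = 1/(2*0.03247) = 15.4

15.4


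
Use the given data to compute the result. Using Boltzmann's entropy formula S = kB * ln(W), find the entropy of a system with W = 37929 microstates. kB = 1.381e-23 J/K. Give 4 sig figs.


Step 1: ln(W) = ln(37929) = 10.54
Step 2: S = kB * ln(W) = 1.381e-23 * 10.54
Step 3: S = 1.456e-22 J/K

1.456e-22


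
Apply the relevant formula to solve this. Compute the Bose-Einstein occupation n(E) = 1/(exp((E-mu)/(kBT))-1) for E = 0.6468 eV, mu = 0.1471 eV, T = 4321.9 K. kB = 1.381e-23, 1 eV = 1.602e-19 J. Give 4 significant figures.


Step 1: (E - mu) = 0.4997 eV
Step 2: x = (E-mu)*eV/(kB*T) = 0.4997*1.602e-19/(1.381e-23*4321.9) = 1.341
Step 3: exp(x) = 3.824
Step 4: n = 1/(exp(x)-1) = 0.3541

0.3541


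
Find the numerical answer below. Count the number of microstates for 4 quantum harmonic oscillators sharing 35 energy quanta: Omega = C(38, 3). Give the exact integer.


Step 1: Use binomial coefficient C(38, 3)
Step 2: Numerator = 38! / 35!
Step 3: Denominator = 3!
Step 4: Omega = 8436

8436


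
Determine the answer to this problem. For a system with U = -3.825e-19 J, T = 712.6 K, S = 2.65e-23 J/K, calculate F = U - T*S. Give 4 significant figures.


Step 1: T*S = 712.6 * 2.65e-23 = 1.888e-20 J
Step 2: F = U - T*S = -3.825e-19 - 1.888e-20
Step 3: F = -4.014e-19 J

-4.014e-19


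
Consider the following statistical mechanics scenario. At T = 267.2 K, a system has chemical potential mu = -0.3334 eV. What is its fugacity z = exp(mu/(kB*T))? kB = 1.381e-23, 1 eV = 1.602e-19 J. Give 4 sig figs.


Step 1: Convert mu to Joules: -0.3334*1.602e-19 = -5.341e-20 J
Step 2: kB*T = 1.381e-23*267.2 = 3.69e-21 J
Step 3: mu/(kB*T) = -14.47
Step 4: z = exp(-14.47) = 5.175e-07

5.175e-07


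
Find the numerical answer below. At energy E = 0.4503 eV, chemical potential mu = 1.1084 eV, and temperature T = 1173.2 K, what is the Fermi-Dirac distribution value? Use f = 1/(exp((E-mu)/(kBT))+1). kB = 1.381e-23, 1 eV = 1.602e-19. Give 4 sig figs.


Step 1: (E - mu) = 0.4503 - 1.1084 = -0.6581 eV
Step 2: Convert: (E-mu)*eV = -1.054e-19 J
Step 3: x = (E-mu)*eV/(kB*T) = -6.507
Step 4: f = 1/(exp(-6.507)+1) = 0.9985

0.9985


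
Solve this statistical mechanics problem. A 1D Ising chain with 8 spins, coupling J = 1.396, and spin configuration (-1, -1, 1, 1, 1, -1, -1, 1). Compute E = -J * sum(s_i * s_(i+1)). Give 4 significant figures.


Step 1: Nearest-neighbor products: 1, -1, 1, 1, -1, 1, -1
Step 2: Sum of products = 1
Step 3: E = -1.396 * 1 = -1.396

-1.396


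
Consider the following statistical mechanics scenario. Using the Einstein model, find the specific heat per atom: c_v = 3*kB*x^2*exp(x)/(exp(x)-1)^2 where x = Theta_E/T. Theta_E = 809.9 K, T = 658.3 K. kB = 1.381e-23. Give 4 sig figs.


Step 1: x = Theta_E/T = 809.9/658.3 = 1.23
Step 2: x^2 = 1.514
Step 3: exp(x) = 3.422
Step 4: c_v = 3*1.381e-23*1.514*3.422/(3.422-1)^2 = 3.658e-23

3.658e-23


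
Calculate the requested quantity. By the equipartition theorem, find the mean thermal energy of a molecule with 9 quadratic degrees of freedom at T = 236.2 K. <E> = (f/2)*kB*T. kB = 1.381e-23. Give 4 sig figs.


Step 1: f/2 = 9/2 = 4.5
Step 2: kB*T = 1.381e-23 * 236.2 = 3.262e-21
Step 3: <E> = 4.5 * 3.262e-21 = 1.468e-20 J

1.468e-20


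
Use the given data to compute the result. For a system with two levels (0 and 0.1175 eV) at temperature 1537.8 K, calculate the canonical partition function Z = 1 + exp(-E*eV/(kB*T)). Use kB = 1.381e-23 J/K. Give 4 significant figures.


Step 1: Compute beta*E = E*eV/(kB*T) = 0.1175*1.602e-19/(1.381e-23*1537.8) = 0.8864
Step 2: exp(-beta*E) = exp(-0.8864) = 0.4122
Step 3: Z = 1 + 0.4122 = 1.412

1.412


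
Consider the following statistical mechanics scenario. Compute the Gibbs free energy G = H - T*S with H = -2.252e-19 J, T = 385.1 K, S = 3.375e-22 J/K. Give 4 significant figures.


Step 1: T*S = 385.1 * 3.375e-22 = 1.3e-19 J
Step 2: G = H - T*S = -2.252e-19 - 1.3e-19
Step 3: G = -3.552e-19 J

-3.552e-19


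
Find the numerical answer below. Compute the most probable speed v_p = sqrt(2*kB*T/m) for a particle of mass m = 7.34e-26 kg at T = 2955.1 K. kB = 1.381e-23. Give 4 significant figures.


Step 1: Numerator = 2*kB*T = 2*1.381e-23*2955.1 = 8.162e-20
Step 2: Ratio = 8.162e-20 / 7.34e-26 = 1.112e+06
Step 3: v_p = sqrt(1.112e+06) = 1055 m/s

1055


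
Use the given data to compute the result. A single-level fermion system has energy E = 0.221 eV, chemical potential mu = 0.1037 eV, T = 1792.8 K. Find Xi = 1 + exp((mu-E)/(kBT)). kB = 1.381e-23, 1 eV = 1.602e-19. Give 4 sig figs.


Step 1: (mu - E) = 0.1037 - 0.221 = -0.1173 eV
Step 2: x = (mu-E)*eV/(kB*T) = -0.1173*1.602e-19/(1.381e-23*1792.8) = -0.759
Step 3: exp(x) = 0.4681
Step 4: Xi = 1 + 0.4681 = 1.468

1.468


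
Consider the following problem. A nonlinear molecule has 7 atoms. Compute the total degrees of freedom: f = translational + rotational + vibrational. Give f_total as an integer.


Step 1: Translational DOF = 3
Step 2: Rotational DOF (nonlinear) = 3
Step 3: Vibrational DOF = 3*7 - 6 = 15
Step 4: Total = 3 + 3 + 15 = 21

21


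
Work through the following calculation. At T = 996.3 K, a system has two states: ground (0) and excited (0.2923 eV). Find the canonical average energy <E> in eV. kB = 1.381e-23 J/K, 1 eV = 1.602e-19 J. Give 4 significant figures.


Step 1: beta*E = 0.2923*1.602e-19/(1.381e-23*996.3) = 3.403
Step 2: exp(-beta*E) = 0.03326
Step 3: <E> = 0.2923*0.03326/(1+0.03326) = 0.009409 eV

0.009409
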